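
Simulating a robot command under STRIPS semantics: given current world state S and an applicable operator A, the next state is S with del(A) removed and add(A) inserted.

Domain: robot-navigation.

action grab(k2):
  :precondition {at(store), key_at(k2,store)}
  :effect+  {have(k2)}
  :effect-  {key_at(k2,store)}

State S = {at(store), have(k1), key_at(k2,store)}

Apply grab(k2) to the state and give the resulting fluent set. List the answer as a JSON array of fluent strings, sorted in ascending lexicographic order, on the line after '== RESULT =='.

Progress:
  pre ⊆ S: {at(store), key_at(k2,store)} ⊆ S  — applicable
  S \ del = {at(store), have(k1)}
  ∪ add   = {at(store), have(k1), have(k2)}

== RESULT ==
["at(store)", "have(k1)", "have(k2)"]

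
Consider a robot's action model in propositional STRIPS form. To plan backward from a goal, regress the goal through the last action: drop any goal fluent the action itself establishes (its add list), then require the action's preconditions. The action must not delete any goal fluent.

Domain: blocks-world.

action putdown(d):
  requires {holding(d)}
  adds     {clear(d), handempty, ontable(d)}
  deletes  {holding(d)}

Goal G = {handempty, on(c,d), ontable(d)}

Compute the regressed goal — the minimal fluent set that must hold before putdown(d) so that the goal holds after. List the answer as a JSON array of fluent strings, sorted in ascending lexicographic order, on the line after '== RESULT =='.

Regress:
  G ∩ del = {}  (empty — regression defined)
  G \ add = {handempty, on(c,d), ontable(d)} \ {clear(d), handempty, ontable(d)} = {on(c,d)}
  ∪ pre   = {on(c,d)} ∪ {holding(d)}
          = {holding(d), on(c,d)}

== RESULT ==
["holding(d)", "on(c,d)"]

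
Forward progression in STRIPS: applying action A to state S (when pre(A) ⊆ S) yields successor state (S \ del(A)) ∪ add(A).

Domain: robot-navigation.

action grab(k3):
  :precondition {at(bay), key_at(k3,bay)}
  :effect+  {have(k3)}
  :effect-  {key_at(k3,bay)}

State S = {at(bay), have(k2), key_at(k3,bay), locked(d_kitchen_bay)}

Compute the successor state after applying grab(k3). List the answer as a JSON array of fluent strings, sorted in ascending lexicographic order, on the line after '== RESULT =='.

Progress:
  pre ⊆ S: {at(bay), key_at(k3,bay)} ⊆ S  — applicable
  S \ del = {at(bay), have(k2), locked(d_kitchen_bay)}
  ∪ add   = {at(bay), have(k2), have(k3), locked(d_kitchen_bay)}

== RESULT ==
["at(bay)", "have(k2)", "have(k3)", "locked(d_kitchen_bay)"]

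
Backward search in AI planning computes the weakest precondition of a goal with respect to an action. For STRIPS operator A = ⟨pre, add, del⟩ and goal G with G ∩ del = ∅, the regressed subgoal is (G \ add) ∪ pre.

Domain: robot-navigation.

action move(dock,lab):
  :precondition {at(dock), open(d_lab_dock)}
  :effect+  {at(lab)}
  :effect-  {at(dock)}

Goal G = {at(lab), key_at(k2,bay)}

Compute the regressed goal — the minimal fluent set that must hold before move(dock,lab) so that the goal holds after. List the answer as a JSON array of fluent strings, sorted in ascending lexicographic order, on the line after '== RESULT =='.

Regress:
  G ∩ del = {}  (empty — regression defined)
  G \ add = {at(lab), key_at(k2,bay)} \ {at(lab)} = {key_at(k2,bay)}
  ∪ pre   = {key_at(k2,bay)} ∪ {at(dock), open(d_lab_dock)}
          = {at(dock), key_at(k2,bay), open(d_lab_dock)}

== RESULT ==
["at(dock)", "key_at(k2,bay)", "open(d_lab_dock)"]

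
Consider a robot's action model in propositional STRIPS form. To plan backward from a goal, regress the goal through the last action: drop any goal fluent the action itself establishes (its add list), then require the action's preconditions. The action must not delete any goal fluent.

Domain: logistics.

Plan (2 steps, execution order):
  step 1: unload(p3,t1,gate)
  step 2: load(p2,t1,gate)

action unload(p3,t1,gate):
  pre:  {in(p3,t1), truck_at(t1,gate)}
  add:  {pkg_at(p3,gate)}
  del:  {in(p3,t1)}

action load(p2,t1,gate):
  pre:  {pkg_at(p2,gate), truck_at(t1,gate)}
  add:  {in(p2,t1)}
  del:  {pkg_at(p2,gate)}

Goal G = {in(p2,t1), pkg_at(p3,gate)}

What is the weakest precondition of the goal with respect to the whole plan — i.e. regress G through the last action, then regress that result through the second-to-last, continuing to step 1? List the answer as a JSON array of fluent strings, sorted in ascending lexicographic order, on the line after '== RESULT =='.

Work backward from the goal:
  through step 2 (load(p2,t1,gate)): drop {in(p2,t1)}, keep {pkg_at(p3,gate)}, require {pkg_at(p2,gate), truck_at(t1,gate)}
    → {pkg_at(p2,gate), pkg_at(p3,gate), truck_at(t1,gate)}
  through step 1 (unload(p3,t1,gate)): drop {pkg_at(p3,gate)}, keep {pkg_at(p2,gate), truck_at(t1,gate)}, require {in(p3,t1), truck_at(t1,gate)}
    → {in(p3,t1), pkg_at(p2,gate), truck_at(t1,gate)}

== RESULT ==
["in(p3,t1)", "pkg_at(p2,gate)", "truck_at(t1,gate)"]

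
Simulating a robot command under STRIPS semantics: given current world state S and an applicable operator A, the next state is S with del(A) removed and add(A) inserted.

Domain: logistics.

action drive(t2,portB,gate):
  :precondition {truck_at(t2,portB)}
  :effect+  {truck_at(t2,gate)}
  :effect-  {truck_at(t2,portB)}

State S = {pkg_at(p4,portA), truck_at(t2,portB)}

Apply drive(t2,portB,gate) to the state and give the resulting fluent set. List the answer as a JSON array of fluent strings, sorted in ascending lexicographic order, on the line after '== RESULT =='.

Compute (S \ del) ∪ add:
  pre ⊆ S: {truck_at(t2,portB)} ⊆ S  — applicable
  S \ del = {pkg_at(p4,portA)}
  ∪ add   = {pkg_at(p4,portA), truck_at(t2,gate)}

== RESULT ==
["pkg_at(p4,portA)", "truck_at(t2,gate)"]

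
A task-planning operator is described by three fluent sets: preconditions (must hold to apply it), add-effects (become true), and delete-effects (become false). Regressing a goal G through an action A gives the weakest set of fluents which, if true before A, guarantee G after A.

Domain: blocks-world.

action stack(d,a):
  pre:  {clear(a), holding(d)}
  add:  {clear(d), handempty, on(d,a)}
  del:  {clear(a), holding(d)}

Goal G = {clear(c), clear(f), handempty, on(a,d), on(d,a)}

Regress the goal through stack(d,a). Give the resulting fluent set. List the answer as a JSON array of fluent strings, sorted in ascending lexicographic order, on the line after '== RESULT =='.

Regress:
  G ∩ del = {}  (empty — regression defined)
  G \ add = {clear(c), clear(f), handempty, on(a,d), on(d,a)} \ {clear(d), handempty, on(d,a)} = {clear(c), clear(f), on(a,d)}
  ∪ pre   = {clear(c), clear(f), on(a,d)} ∪ {clear(a), holding(d)}
          = {clear(a), clear(c), clear(f), holding(d), on(a,d)}

== RESULT ==
["clear(a)", "clear(c)", "clear(f)", "holding(d)", "on(a,d)"]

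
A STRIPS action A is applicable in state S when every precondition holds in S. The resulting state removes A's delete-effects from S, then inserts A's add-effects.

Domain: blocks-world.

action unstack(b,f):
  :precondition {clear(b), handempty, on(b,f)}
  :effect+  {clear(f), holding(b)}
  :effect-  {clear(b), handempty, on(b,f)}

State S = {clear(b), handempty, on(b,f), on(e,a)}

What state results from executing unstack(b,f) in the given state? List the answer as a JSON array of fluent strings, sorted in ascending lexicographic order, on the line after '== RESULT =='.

Compute (S \ del) ∪ add:
  pre ⊆ S: {clear(b), handempty, on(b,f)} ⊆ S  — applicable
  S \ del = {on(e,a)}
  ∪ add   = {clear(f), holding(b), on(e,a)}

== RESULT ==
["clear(f)", "holding(b)", "on(e,a)"]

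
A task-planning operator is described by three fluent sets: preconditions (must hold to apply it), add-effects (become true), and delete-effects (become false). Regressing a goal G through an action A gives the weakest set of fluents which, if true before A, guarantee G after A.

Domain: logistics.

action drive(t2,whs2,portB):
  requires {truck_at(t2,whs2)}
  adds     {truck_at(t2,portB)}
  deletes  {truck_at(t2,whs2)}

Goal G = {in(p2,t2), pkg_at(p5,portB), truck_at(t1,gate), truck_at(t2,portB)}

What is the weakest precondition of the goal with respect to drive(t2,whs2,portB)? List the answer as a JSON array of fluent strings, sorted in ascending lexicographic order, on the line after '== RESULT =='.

Regress:
  G ∩ del = {}  (empty — regression defined)
  G \ add = {in(p2,t2), pkg_at(p5,portB), truck_at(t1,gate), truck_at(t2,portB)} \ {truck_at(t2,portB)} = {in(p2,t2), pkg_at(p5,portB), truck_at(t1,gate)}
  ∪ pre   = {in(p2,t2), pkg_at(p5,portB), truck_at(t1,gate)} ∪ {truck_at(t2,whs2)}
          = {in(p2,t2), pkg_at(p5,portB), truck_at(t1,gate), truck_at(t2,whs2)}

== RESULT ==
["in(p2,t2)", "pkg_at(p5,portB)", "truck_at(t1,gate)", "truck_at(t2,whs2)"]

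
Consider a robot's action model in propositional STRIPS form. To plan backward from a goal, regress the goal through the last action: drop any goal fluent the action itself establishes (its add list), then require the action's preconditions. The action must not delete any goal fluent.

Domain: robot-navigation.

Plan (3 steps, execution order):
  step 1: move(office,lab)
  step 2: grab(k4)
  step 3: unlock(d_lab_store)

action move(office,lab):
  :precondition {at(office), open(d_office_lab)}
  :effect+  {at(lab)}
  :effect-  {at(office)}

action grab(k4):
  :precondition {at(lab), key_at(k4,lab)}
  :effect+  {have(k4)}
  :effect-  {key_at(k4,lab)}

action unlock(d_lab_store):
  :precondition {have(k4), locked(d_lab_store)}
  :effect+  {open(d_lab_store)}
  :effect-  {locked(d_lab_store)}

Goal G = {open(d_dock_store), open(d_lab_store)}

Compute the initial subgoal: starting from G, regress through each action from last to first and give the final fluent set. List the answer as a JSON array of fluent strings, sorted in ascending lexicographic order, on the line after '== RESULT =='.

Regress step by step:
  through step 3 (unlock(d_lab_store)): drop {open(d_lab_store)}, keep {open(d_dock_store)}, require {have(k4), locked(d_lab_store)}
    → {have(k4), locked(d_lab_store), open(d_dock_store)}
  through step 2 (grab(k4)): drop {have(k4)}, keep {locked(d_lab_store), open(d_dock_store)}, require {at(lab), key_at(k4,lab)}
    → {at(lab), key_at(k4,lab), locked(d_lab_store), open(d_dock_store)}
  through step 1 (move(office,lab)): drop {at(lab)}, keep {key_at(k4,lab), locked(d_lab_store), open(d_dock_store)}, require {at(office), open(d_office_lab)}
    → {at(office), key_at(k4,lab), locked(d_lab_store), open(d_dock_store), open(d_office_lab)}

== RESULT ==
["at(office)", "key_at(k4,lab)", "locked(d_lab_store)", "open(d_dock_store)", "open(d_office_lab)"]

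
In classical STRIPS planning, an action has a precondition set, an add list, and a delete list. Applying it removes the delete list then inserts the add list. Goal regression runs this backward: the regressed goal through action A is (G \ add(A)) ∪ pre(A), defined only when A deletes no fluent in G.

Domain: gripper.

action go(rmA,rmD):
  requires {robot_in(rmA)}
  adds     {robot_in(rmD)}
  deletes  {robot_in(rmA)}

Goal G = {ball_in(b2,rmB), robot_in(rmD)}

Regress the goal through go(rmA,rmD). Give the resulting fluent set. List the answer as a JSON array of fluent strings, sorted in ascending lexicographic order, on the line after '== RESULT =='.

Regress:
  G ∩ del = {}  (empty — regression defined)
  G \ add = {ball_in(b2,rmB), robot_in(rmD)} \ {robot_in(rmD)} = {ball_in(b2,rmB)}
  ∪ pre   = {ball_in(b2,rmB)} ∪ {robot_in(rmA)}
          = {ball_in(b2,rmB), robot_in(rmA)}

== RESULT ==
["ball_in(b2,rmB)", "robot_in(rmA)"]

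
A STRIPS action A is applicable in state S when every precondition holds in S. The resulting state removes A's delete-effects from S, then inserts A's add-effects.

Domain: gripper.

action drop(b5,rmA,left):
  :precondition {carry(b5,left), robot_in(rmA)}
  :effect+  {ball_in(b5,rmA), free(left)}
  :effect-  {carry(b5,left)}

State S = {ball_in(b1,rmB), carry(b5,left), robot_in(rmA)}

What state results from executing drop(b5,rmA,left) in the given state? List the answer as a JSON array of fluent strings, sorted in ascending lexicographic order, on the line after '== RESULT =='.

Compute (S \ del) ∪ add:
  pre ⊆ S: {carry(b5,left), robot_in(rmA)} ⊆ S  — applicable
  S \ del = {ball_in(b1,rmB), robot_in(rmA)}
  ∪ add   = {ball_in(b1,rmB), ball_in(b5,rmA), free(left), robot_in(rmA)}

== RESULT ==
["ball_in(b1,rmB)", "ball_in(b5,rmA)", "free(left)", "robot_in(rmA)"]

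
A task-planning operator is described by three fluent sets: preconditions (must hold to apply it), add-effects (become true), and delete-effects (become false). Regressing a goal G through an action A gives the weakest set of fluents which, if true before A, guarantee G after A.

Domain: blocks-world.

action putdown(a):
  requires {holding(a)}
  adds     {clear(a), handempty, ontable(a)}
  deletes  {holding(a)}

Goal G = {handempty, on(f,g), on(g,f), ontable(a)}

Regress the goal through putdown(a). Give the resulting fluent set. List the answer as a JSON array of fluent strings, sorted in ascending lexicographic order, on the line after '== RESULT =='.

Regress:
  G ∩ del = {}  (empty — regression defined)
  G \ add = {handempty, on(f,g), on(g,f), ontable(a)} \ {clear(a), handempty, ontable(a)} = {on(f,g), on(g,f)}
  ∪ pre   = {on(f,g), on(g,f)} ∪ {holding(a)}
          = {holding(a), on(f,g), on(g,f)}

== RESULT ==
["holding(a)", "on(f,g)", "on(g,f)"]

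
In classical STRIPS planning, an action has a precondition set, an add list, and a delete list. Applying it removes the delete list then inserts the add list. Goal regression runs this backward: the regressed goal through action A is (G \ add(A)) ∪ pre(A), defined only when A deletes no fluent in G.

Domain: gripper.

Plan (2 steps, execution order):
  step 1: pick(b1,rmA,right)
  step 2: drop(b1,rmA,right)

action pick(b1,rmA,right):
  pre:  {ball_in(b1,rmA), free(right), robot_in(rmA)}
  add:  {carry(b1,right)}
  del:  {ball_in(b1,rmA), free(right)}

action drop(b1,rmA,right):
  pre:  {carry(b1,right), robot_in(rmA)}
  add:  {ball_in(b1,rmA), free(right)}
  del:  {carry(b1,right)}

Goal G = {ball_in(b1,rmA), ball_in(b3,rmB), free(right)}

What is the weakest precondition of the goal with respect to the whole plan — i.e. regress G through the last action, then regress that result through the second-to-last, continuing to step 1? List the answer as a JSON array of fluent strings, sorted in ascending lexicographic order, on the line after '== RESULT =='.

Work backward from the goal:
  through step 2 (drop(b1,rmA,right)): drop {ball_in(b1,rmA), free(right)}, keep {ball_in(b3,rmB)}, require {carry(b1,right), robot_in(rmA)}
    → {ball_in(b3,rmB), carry(b1,right), robot_in(rmA)}
  through step 1 (pick(b1,rmA,right)): drop {carry(b1,right)}, keep {ball_in(b3,rmB), robot_in(rmA)}, require {ball_in(b1,rmA), free(right), robot_in(rmA)}
    → {ball_in(b1,rmA), ball_in(b3,rmB), free(right), robot_in(rmA)}

== RESULT ==
["ball_in(b1,rmA)", "ball_in(b3,rmB)", "free(right)", "robot_in(rmA)"]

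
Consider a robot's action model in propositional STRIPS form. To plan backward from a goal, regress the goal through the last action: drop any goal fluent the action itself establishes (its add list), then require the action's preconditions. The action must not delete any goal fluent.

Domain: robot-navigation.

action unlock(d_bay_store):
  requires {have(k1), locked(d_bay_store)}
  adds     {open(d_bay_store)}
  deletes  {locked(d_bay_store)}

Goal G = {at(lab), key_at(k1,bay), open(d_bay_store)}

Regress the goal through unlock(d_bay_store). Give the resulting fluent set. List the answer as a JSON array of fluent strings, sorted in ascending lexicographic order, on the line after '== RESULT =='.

Compute (G \ add) ∪ pre:
  G ∩ del = {}  (empty — regression defined)
  G \ add = {at(lab), key_at(k1,bay), open(d_bay_store)} \ {open(d_bay_store)} = {at(lab), key_at(k1,bay)}
  ∪ pre   = {at(lab), key_at(k1,bay)} ∪ {have(k1), locked(d_bay_store)}
          = {at(lab), have(k1), key_at(k1,bay), locked(d_bay_store)}

== RESULT ==
["at(lab)", "have(k1)", "key_at(k1,bay)", "locked(d_bay_store)"]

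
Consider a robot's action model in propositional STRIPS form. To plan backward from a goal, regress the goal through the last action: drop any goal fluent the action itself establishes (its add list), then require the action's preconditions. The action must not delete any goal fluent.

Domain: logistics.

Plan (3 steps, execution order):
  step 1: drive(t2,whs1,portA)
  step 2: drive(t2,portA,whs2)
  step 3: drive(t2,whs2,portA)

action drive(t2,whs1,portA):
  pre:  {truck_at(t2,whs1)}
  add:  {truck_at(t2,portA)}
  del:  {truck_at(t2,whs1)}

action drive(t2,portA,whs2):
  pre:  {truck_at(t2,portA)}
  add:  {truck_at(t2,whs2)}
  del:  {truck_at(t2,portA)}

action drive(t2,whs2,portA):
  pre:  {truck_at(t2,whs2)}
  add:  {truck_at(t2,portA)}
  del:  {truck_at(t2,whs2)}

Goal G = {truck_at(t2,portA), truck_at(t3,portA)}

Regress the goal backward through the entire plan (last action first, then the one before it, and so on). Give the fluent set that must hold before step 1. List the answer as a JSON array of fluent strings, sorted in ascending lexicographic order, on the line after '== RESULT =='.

Work backward from the goal:
  through step 3 (drive(t2,whs2,portA)): drop {truck_at(t2,portA)}, keep {truck_at(t3,portA)}, require {truck_at(t2,whs2)}
    → {truck_at(t2,whs2), truck_at(t3,portA)}
  through step 2 (drive(t2,portA,whs2)): drop {truck_at(t2,whs2)}, keep {truck_at(t3,portA)}, require {truck_at(t2,portA)}
    → {truck_at(t2,portA), truck_at(t3,portA)}
  through step 1 (drive(t2,whs1,portA)): drop {truck_at(t2,portA)}, keep {truck_at(t3,portA)}, require {truck_at(t2,whs1)}
    → {truck_at(t2,whs1), truck_at(t3,portA)}

== RESULT ==
["truck_at(t2,whs1)", "truck_at(t3,portA)"]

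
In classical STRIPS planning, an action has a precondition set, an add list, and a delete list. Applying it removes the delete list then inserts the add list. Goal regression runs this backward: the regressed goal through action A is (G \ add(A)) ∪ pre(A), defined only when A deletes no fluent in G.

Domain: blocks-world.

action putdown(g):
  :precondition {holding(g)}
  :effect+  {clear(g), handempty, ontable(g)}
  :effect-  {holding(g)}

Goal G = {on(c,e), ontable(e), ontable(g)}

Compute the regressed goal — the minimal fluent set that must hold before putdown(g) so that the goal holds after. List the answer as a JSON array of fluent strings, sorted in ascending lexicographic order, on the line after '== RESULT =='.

Compute (G \ add) ∪ pre:
  G ∩ del = {}  (empty — regression defined)
  G \ add = {on(c,e), ontable(e), ontable(g)} \ {clear(g), handempty, ontable(g)} = {on(c,e), ontable(e)}
  ∪ pre   = {on(c,e), ontable(e)} ∪ {holding(g)}
          = {holding(g), on(c,e), ontable(e)}

== RESULT ==
["holding(g)", "on(c,e)", "ontable(e)"]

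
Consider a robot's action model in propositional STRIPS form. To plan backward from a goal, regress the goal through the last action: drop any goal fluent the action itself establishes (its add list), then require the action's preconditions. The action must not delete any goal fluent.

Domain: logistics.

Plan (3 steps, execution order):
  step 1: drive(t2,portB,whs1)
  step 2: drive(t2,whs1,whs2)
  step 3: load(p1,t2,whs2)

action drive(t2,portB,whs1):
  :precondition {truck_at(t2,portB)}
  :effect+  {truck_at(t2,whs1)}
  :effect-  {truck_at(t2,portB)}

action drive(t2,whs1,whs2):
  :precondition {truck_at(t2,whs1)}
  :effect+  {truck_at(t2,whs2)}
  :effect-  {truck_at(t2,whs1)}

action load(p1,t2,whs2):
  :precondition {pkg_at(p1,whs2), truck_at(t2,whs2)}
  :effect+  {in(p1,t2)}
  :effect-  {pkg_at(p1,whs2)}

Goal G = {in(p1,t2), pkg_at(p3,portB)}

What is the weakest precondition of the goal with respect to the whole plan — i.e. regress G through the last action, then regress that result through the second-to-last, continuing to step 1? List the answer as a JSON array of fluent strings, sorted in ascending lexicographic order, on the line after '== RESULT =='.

Work backward from the goal:
  through step 3 (load(p1,t2,whs2)): drop {in(p1,t2)}, keep {pkg_at(p3,portB)}, require {pkg_at(p1,whs2), truck_at(t2,whs2)}
    → {pkg_at(p1,whs2), pkg_at(p3,portB), truck_at(t2,whs2)}
  through step 2 (drive(t2,whs1,whs2)): drop {truck_at(t2,whs2)}, keep {pkg_at(p1,whs2), pkg_at(p3,portB)}, require {truck_at(t2,whs1)}
    → {pkg_at(p1,whs2), pkg_at(p3,portB), truck_at(t2,whs1)}
  through step 1 (drive(t2,portB,whs1)): drop {truck_at(t2,whs1)}, keep {pkg_at(p1,whs2), pkg_at(p3,portB)}, require {truck_at(t2,portB)}
    → {pkg_at(p1,whs2), pkg_at(p3,portB), truck_at(t2,portB)}

== RESULT ==
["pkg_at(p1,whs2)", "pkg_at(p3,portB)", "truck_at(t2,portB)"]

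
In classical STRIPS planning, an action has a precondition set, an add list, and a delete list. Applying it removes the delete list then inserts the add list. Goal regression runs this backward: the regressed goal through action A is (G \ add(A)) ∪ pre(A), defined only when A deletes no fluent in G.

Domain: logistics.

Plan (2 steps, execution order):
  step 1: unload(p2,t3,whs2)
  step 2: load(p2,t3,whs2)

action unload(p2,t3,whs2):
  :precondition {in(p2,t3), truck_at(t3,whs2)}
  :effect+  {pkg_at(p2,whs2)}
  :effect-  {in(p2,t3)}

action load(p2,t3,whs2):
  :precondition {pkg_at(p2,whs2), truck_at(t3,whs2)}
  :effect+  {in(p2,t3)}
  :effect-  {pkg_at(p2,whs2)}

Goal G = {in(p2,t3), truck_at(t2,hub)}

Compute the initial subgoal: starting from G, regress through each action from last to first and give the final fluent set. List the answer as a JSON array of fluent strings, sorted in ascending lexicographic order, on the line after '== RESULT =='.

Regress step by step:
  through step 2 (load(p2,t3,whs2)): drop {in(p2,t3)}, keep {truck_at(t2,hub)}, require {pkg_at(p2,whs2), truck_at(t3,whs2)}
    → {pkg_at(p2,whs2), truck_at(t2,hub), truck_at(t3,whs2)}
  through step 1 (unload(p2,t3,whs2)): drop {pkg_at(p2,whs2)}, keep {truck_at(t2,hub), truck_at(t3,whs2)}, require {in(p2,t3), truck_at(t3,whs2)}
    → {in(p2,t3), truck_at(t2,hub), truck_at(t3,whs2)}

== RESULT ==
["in(p2,t3)", "truck_at(t2,hub)", "truck_at(t3,whs2)"]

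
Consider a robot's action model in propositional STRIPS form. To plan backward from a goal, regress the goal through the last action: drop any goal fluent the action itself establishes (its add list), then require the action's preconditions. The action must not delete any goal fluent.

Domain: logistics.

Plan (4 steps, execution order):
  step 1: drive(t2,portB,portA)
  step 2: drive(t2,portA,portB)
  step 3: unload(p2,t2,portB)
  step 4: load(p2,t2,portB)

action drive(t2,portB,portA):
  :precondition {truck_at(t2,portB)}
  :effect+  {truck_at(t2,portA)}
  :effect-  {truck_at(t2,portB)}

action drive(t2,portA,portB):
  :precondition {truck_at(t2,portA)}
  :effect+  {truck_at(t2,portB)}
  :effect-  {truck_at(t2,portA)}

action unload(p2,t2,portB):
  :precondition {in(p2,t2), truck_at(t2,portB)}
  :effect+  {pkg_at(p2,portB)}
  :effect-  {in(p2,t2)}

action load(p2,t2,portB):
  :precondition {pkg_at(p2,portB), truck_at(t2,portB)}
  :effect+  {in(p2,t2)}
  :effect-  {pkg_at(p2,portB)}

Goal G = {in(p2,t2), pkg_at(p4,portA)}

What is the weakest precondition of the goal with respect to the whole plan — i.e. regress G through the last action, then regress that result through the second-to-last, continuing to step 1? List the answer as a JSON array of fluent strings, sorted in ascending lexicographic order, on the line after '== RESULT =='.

Regress step by step:
  through step 4 (load(p2,t2,portB)): drop {in(p2,t2)}, keep {pkg_at(p4,portA)}, require {pkg_at(p2,portB), truck_at(t2,portB)}
    → {pkg_at(p2,portB), pkg_at(p4,portA), truck_at(t2,portB)}
  through step 3 (unload(p2,t2,portB)): drop {pkg_at(p2,portB)}, keep {pkg_at(p4,portA), truck_at(t2,portB)}, require {in(p2,t2), truck_at(t2,portB)}
    → {in(p2,t2), pkg_at(p4,portA), truck_at(t2,portB)}
  through step 2 (drive(t2,portA,portB)): drop {truck_at(t2,portB)}, keep {in(p2,t2), pkg_at(p4,portA)}, require {truck_at(t2,portA)}
    → {in(p2,t2), pkg_at(p4,portA), truck_at(t2,portA)}
  through step 1 (drive(t2,portB,portA)): drop {truck_at(t2,portA)}, keep {in(p2,t2), pkg_at(p4,portA)}, require {truck_at(t2,portB)}
    → {in(p2,t2), pkg_at(p4,portA), truck_at(t2,portB)}

== RESULT ==
["in(p2,t2)", "pkg_at(p4,portA)", "truck_at(t2,portB)"]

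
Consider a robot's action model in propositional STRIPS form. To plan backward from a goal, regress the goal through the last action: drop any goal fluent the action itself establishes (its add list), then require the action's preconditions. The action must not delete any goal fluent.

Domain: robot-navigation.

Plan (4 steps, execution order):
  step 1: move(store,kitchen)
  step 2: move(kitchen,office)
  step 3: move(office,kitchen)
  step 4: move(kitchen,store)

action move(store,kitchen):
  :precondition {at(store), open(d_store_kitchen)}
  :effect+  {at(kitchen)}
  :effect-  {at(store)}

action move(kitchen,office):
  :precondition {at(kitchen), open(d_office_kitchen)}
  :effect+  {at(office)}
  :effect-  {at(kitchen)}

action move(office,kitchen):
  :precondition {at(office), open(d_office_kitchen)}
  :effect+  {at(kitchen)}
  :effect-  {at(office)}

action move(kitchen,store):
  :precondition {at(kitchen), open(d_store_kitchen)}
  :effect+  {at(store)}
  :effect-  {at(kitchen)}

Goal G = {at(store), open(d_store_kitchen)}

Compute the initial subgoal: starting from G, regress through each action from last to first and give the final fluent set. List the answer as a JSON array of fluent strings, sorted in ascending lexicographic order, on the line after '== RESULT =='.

Work backward from the goal:
  through step 4 (move(kitchen,store)): drop {at(store)}, keep {open(d_store_kitchen)}, require {at(kitchen), open(d_store_kitchen)}
    → {at(kitchen), open(d_store_kitchen)}
  through step 3 (move(office,kitchen)): drop {at(kitchen)}, keep {open(d_store_kitchen)}, require {at(office), open(d_office_kitchen)}
    → {at(office), open(d_office_kitchen), open(d_store_kitchen)}
  through step 2 (move(kitchen,office)): drop {at(office)}, keep {open(d_office_kitchen), open(d_store_kitchen)}, require {at(kitchen), open(d_office_kitchen)}
    → {at(kitchen), open(d_office_kitchen), open(d_store_kitchen)}
  through step 1 (move(store,kitchen)): drop {at(kitchen)}, keep {open(d_office_kitchen), open(d_store_kitchen)}, require {at(store), open(d_store_kitchen)}
    → {at(store), open(d_office_kitchen), open(d_store_kitchen)}

== RESULT ==
["at(store)", "open(d_office_kitchen)", "open(d_store_kitchen)"]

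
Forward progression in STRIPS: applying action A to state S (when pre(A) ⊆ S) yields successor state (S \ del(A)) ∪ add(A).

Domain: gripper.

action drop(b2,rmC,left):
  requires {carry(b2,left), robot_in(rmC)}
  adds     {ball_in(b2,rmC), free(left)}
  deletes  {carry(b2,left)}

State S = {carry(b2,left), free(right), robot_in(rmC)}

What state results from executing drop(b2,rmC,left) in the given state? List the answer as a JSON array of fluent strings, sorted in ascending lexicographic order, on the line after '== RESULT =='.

Compute (S \ del) ∪ add:
  pre ⊆ S: {carry(b2,left), robot_in(rmC)} ⊆ S  — applicable
  S \ del = {free(right), robot_in(rmC)}
  ∪ add   = {ball_in(b2,rmC), free(left), free(right), robot_in(rmC)}

== RESULT ==
["ball_in(b2,rmC)", "free(left)", "free(right)", "robot_in(rmC)"]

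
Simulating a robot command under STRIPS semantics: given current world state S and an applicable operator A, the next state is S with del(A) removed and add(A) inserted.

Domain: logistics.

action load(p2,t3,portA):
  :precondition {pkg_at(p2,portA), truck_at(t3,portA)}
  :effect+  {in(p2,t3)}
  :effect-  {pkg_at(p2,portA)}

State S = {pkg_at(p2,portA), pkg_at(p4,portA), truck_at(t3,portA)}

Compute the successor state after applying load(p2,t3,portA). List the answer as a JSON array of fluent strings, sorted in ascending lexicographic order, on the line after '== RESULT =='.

Progress:
  pre ⊆ S: {pkg_at(p2,portA), truck_at(t3,portA)} ⊆ S  — applicable
  S \ del = {pkg_at(p4,portA), truck_at(t3,portA)}
  ∪ add   = {in(p2,t3), pkg_at(p4,portA), truck_at(t3,portA)}

== RESULT ==
["in(p2,t3)", "pkg_at(p4,portA)", "truck_at(t3,portA)"]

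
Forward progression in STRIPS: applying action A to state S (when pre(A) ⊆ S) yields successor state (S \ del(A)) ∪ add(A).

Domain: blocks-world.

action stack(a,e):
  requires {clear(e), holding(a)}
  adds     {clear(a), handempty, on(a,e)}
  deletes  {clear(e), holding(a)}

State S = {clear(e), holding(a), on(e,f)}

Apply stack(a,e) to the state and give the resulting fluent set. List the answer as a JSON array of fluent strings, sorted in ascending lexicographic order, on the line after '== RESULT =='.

Progress:
  pre ⊆ S: {clear(e), holding(a)} ⊆ S  — applicable
  S \ del = {on(e,f)}
  ∪ add   = {clear(a), handempty, on(a,e), on(e,f)}

== RESULT ==
["clear(a)", "handempty", "on(a,e)", "on(e,f)"]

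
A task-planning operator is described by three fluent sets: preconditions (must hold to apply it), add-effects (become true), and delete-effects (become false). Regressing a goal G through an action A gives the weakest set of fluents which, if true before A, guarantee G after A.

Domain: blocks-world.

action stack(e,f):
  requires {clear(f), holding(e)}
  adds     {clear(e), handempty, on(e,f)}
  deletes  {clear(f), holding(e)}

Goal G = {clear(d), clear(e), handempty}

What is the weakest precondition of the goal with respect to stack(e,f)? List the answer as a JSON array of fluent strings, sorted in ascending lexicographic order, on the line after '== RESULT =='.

Compute (G \ add) ∪ pre:
  G ∩ del = {}  (empty — regression defined)
  G \ add = {clear(d), clear(e), handempty} \ {clear(e), handempty, on(e,f)} = {clear(d)}
  ∪ pre   = {clear(d)} ∪ {clear(f), holding(e)}
          = {clear(d), clear(f), holding(e)}

== RESULT ==
["clear(d)", "clear(f)", "holding(e)"]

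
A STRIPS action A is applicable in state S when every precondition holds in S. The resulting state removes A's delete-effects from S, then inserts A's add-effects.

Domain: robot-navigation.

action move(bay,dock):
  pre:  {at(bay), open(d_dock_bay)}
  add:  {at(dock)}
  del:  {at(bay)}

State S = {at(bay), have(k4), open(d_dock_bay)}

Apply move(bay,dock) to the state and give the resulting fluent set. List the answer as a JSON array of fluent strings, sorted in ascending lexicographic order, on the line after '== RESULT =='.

Compute (S \ del) ∪ add:
  pre ⊆ S: {at(bay), open(d_dock_bay)} ⊆ S  — applicable
  S \ del = {have(k4), open(d_dock_bay)}
  ∪ add   = {at(dock), have(k4), open(d_dock_bay)}

== RESULT ==
["at(dock)", "have(k4)", "open(d_dock_bay)"]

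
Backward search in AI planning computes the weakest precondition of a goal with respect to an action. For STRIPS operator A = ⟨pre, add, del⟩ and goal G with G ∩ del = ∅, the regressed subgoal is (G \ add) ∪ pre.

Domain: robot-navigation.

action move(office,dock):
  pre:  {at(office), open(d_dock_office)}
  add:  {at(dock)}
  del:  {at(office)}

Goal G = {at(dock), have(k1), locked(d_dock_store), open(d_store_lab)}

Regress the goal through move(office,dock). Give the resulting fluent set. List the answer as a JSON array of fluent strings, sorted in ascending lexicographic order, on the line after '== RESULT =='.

Compute (G \ add) ∪ pre:
  G ∩ del = {}  (empty — regression defined)
  G \ add = {at(dock), have(k1), locked(d_dock_store), open(d_store_lab)} \ {at(dock)} = {have(k1), locked(d_dock_store), open(d_store_lab)}
  ∪ pre   = {have(k1), locked(d_dock_store), open(d_store_lab)} ∪ {at(office), open(d_dock_office)}
          = {at(office), have(k1), locked(d_dock_store), open(d_dock_office), open(d_store_lab)}

== RESULT ==
["at(office)", "have(k1)", "locked(d_dock_store)", "open(d_dock_office)", "open(d_store_lab)"]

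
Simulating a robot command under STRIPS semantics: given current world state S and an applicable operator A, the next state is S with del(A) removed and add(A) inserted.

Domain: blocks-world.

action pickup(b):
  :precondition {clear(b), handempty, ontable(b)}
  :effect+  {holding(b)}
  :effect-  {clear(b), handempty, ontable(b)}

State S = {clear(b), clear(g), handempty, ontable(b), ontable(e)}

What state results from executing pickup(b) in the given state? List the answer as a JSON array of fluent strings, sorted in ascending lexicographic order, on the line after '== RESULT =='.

Compute (S \ del) ∪ add:
  pre ⊆ S: {clear(b), handempty, ontable(b)} ⊆ S  — applicable
  S \ del = {clear(g), ontable(e)}
  ∪ add   = {clear(g), holding(b), ontable(e)}

== RESULT ==
["clear(g)", "holding(b)", "ontable(e)"]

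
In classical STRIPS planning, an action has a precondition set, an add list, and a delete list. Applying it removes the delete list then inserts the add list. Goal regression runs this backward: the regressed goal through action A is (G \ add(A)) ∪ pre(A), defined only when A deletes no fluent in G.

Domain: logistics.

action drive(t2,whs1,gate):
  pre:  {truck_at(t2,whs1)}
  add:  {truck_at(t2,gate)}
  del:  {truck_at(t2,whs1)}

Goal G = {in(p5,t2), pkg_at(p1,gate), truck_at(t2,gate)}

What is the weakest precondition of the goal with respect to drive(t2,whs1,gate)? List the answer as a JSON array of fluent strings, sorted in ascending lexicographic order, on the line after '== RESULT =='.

Compute (G \ add) ∪ pre:
  G ∩ del = {}  (empty — regression defined)
  G \ add = {in(p5,t2), pkg_at(p1,gate), truck_at(t2,gate)} \ {truck_at(t2,gate)} = {in(p5,t2), pkg_at(p1,gate)}
  ∪ pre   = {in(p5,t2), pkg_at(p1,gate)} ∪ {truck_at(t2,whs1)}
          = {in(p5,t2), pkg_at(p1,gate), truck_at(t2,whs1)}

== RESULT ==
["in(p5,t2)", "pkg_at(p1,gate)", "truck_at(t2,whs1)"]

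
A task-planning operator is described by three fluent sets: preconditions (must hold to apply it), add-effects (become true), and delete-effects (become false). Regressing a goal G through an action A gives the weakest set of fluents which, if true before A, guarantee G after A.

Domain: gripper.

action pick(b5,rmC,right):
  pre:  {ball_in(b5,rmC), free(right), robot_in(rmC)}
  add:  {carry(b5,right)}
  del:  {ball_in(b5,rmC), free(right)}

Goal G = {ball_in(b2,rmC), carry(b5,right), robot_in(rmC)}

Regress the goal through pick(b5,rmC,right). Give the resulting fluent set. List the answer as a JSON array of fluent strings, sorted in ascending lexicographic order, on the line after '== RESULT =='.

Regress:
  G ∩ del = {}  (empty — regression defined)
  G \ add = {ball_in(b2,rmC), carry(b5,right), robot_in(rmC)} \ {carry(b5,right)} = {ball_in(b2,rmC), robot_in(rmC)}
  ∪ pre   = {ball_in(b2,rmC), robot_in(rmC)} ∪ {ball_in(b5,rmC), free(right), robot_in(rmC)}
          = {ball_in(b2,rmC), ball_in(b5,rmC), free(right), robot_in(rmC)}

== RESULT ==
["ball_in(b2,rmC)", "ball_in(b5,rmC)", "free(right)", "robot_in(rmC)"]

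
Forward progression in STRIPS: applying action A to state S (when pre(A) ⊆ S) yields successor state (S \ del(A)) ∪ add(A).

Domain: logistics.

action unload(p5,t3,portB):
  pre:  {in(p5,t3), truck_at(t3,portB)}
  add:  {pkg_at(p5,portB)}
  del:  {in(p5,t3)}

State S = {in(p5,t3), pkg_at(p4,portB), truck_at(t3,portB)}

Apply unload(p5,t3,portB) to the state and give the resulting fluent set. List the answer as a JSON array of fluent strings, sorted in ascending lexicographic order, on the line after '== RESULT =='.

Progress:
  pre ⊆ S: {in(p5,t3), truck_at(t3,portB)} ⊆ S  — applicable
  S \ del = {pkg_at(p4,portB), truck_at(t3,portB)}
  ∪ add   = {pkg_at(p4,portB), pkg_at(p5,portB), truck_at(t3,portB)}

== RESULT ==
["pkg_at(p4,portB)", "pkg_at(p5,portB)", "truck_at(t3,portB)"]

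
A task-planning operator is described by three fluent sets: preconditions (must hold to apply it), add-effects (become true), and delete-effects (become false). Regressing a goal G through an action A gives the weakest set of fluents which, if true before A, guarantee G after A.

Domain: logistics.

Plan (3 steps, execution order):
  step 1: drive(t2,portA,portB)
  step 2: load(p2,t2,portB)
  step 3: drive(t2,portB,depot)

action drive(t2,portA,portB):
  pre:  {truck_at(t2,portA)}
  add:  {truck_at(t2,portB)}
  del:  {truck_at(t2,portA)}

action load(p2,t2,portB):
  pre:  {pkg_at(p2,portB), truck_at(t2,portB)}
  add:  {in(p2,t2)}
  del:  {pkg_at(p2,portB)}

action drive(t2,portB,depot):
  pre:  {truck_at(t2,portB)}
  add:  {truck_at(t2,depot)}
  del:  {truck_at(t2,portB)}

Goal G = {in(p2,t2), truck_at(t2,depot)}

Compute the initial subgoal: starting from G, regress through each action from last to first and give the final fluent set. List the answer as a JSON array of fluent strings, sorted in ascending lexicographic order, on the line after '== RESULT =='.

Regress step by step:
  through step 3 (drive(t2,portB,depot)): drop {truck_at(t2,depot)}, keep {in(p2,t2)}, require {truck_at(t2,portB)}
    → {in(p2,t2), truck_at(t2,portB)}
  through step 2 (load(p2,t2,portB)): drop {in(p2,t2)}, keep {truck_at(t2,portB)}, require {pkg_at(p2,portB), truck_at(t2,portB)}
    → {pkg_at(p2,portB), truck_at(t2,portB)}
  through step 1 (drive(t2,portA,portB)): drop {truck_at(t2,portB)}, keep {pkg_at(p2,portB)}, require {truck_at(t2,portA)}
    → {pkg_at(p2,portB), truck_at(t2,portA)}

== RESULT ==
["pkg_at(p2,portB)", "truck_at(t2,portA)"]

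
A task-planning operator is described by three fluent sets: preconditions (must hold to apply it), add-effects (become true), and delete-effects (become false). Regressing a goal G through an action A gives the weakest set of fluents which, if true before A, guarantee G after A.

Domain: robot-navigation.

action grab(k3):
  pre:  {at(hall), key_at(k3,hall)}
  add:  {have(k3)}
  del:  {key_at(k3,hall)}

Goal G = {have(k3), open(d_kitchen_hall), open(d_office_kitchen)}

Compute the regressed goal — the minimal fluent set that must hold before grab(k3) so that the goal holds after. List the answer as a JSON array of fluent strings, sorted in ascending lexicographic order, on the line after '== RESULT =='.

Regress:
  G ∩ del = {}  (empty — regression defined)
  G \ add = {have(k3), open(d_kitchen_hall), open(d_office_kitchen)} \ {have(k3)} = {open(d_kitchen_hall), open(d_office_kitchen)}
  ∪ pre   = {open(d_kitchen_hall), open(d_office_kitchen)} ∪ {at(hall), key_at(k3,hall)}
          = {at(hall), key_at(k3,hall), open(d_kitchen_hall), open(d_office_kitchen)}

== RESULT ==
["at(hall)", "key_at(k3,hall)", "open(d_kitchen_hall)", "open(d_office_kitchen)"]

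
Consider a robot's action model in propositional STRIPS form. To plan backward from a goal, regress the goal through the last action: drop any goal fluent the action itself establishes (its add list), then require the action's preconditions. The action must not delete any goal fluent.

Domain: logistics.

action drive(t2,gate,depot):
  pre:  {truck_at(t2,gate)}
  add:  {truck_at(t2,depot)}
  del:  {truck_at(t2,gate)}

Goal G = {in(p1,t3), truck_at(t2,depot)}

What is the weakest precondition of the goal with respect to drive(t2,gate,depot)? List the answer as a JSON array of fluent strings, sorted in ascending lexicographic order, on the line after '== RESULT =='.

Compute (G \ add) ∪ pre:
  G ∩ del = {}  (empty — regression defined)
  G \ add = {in(p1,t3), truck_at(t2,depot)} \ {truck_at(t2,depot)} = {in(p1,t3)}
  ∪ pre   = {in(p1,t3)} ∪ {truck_at(t2,gate)}
          = {in(p1,t3), truck_at(t2,gate)}

== RESULT ==
["in(p1,t3)", "truck_at(t2,gate)"]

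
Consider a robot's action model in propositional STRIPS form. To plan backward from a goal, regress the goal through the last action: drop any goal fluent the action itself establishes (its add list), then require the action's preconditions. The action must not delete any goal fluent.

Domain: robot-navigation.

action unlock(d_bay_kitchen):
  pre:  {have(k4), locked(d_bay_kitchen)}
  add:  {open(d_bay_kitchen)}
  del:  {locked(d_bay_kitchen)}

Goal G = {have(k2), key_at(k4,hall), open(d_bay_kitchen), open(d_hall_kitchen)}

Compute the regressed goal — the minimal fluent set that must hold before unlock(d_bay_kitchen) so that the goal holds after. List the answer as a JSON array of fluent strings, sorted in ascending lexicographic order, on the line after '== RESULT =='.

Compute (G \ add) ∪ pre:
  G ∩ del = {}  (empty — regression defined)
  G \ add = {have(k2), key_at(k4,hall), open(d_bay_kitchen), open(d_hall_kitchen)} \ {open(d_bay_kitchen)} = {have(k2), key_at(k4,hall), open(d_hall_kitchen)}
  ∪ pre   = {have(k2), key_at(k4,hall), open(d_hall_kitchen)} ∪ {have(k4), locked(d_bay_kitchen)}
          = {have(k2), have(k4), key_at(k4,hall), locked(d_bay_kitchen), open(d_hall_kitchen)}

== RESULT ==
["have(k2)", "have(k4)", "key_at(k4,hall)", "locked(d_bay_kitchen)", "open(d_hall_kitchen)"]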